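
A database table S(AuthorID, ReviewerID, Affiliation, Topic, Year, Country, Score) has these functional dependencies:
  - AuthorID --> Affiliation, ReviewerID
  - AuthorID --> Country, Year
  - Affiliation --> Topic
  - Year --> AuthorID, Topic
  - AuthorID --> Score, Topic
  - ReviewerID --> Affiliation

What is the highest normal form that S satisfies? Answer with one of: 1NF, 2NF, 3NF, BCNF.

2NF

Candidate keys: {AuthorID}, {Year}. Prime attributes: {AuthorID, Year}.
Affiliation --> Topic breaks BCNF: {Affiliation}⁺ = {Affiliation, Topic}, so {Affiliation} is not a superkey.
Affiliation --> Topic determines the non-prime attribute {Topic} from a non-superkey — 3NF is violated.
With only single-attribute keys there can be no partial dependency, so 2NF holds.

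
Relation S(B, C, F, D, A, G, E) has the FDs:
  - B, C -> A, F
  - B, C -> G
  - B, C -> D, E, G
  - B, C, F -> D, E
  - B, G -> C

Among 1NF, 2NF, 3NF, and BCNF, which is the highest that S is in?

Candidate keys: {B, C}, {B, G}. Prime attributes: {B, C, G}.
Each dependency's left side is a superkey — BCNF holds.

BCNF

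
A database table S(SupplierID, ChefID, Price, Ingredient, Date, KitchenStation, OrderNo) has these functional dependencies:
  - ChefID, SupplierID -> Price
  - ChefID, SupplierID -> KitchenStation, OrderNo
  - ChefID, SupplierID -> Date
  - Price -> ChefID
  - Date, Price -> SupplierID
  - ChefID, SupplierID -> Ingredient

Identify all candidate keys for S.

{ChefID, SupplierID}, {Date, Price}, {Price, SupplierID}

Closure of {ChefID, SupplierID} is {ChefID, Date, Ingredient, KitchenStation, OrderNo, Price, SupplierID}, the whole schema; {ChefID, SupplierID} is a candidate key.
Closure of {Date, Price} is {ChefID, Date, Ingredient, KitchenStation, OrderNo, Price, SupplierID}, the whole schema; {Date, Price} is a candidate key.
Closure of {Price, SupplierID} is {ChefID, Date, Ingredient, KitchenStation, OrderNo, Price, SupplierID}, the whole schema; {Price, SupplierID} is a candidate key.
These are minimal and exhaustive — every other superkey contains one of them.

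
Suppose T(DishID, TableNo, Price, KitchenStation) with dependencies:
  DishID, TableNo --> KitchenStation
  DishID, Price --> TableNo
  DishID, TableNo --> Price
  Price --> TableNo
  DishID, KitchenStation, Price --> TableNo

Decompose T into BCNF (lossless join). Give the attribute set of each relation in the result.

{DishID, KitchenStation, Price}; {Price, TableNo}

Candidate keys of the original relation: {DishID, Price}, {DishID, TableNo}.
In {DishID, KitchenStation, Price, TableNo}, {Price} is not a superkey ({Price}⁺ restricted to this set is {Price, TableNo}), so split on Price --> TableNo into {Price, TableNo} and {DishID, KitchenStation, Price}.
{Price, TableNo}: every determinant is a superkey — BCNF.
{DishID, KitchenStation, Price}: every determinant is a superkey — BCNF.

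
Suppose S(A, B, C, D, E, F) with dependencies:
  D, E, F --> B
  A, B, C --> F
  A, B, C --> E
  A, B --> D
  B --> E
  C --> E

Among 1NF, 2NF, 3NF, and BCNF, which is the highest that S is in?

Candidate keys: {A, B, C}, {A, C, D, F}. Prime attributes: {A, B, C, D, F}.
D, E, F --> B breaks BCNF: {D, E, F}⁺ = {B, D, E, F}, so {D, E, F} is not a superkey.
B --> E determines the non-prime attribute {E} from a non-superkey — 3NF is violated.
The proper key subset {B} of {A, B, C} determines non-prime {E}, so the relation is not even in 2NF.

1NF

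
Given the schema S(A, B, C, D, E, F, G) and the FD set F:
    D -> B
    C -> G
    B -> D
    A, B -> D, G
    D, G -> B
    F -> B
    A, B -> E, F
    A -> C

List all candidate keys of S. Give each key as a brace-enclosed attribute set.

{A, B}, {A, D}, {A, F}

{A} never appears on the right of any FD, so every key must include it.
{A, B}⁺ = {A, B, C, D, E, F, G} — all of the relation — so {A, B} is a candidate key.
{A, D}⁺ = {A, B, C, D, E, F, G} — all of the relation — so {A, D} is a candidate key.
{A, F}⁺ = {A, B, C, D, E, F, G} — all of the relation — so {A, F} is a candidate key.
These are minimal and exhaustive — every other superkey contains one of them.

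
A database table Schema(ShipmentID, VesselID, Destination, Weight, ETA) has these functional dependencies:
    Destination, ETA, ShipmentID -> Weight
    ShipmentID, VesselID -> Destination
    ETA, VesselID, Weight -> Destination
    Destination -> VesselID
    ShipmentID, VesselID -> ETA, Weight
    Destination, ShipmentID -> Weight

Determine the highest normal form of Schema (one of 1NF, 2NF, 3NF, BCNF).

3NF

Candidate keys: {Destination, ShipmentID}, {ShipmentID, VesselID}. Prime attributes: {Destination, ShipmentID, VesselID}.
For ETA, VesselID, Weight -> Destination we have {ETA, VesselID, Weight}⁺ = {Destination, ETA, VesselID, Weight}; {ETA, VesselID, Weight} is not a superkey, so BCNF fails.
Since {Destination} ⊆ prime attributes and every other non-superkey FD also has a prime right side, the schema is in 3NF.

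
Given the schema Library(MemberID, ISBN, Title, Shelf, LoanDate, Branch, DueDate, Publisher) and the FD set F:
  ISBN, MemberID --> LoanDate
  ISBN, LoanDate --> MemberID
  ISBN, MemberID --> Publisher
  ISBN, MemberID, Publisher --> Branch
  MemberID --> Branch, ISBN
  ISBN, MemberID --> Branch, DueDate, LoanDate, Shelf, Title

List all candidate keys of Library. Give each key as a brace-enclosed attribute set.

{ISBN, LoanDate}, {MemberID}

{MemberID} is a candidate key since {MemberID}⁺ = {Branch, DueDate, ISBN, LoanDate, MemberID, Publisher, Shelf, Title} covers every attribute.
{ISBN, LoanDate} is a candidate key since {ISBN, LoanDate}⁺ = {Branch, DueDate, ISBN, LoanDate, MemberID, Publisher, Shelf, Title} covers every attribute.
No proper subset of any of these is a key, and no other minimal superkey exists.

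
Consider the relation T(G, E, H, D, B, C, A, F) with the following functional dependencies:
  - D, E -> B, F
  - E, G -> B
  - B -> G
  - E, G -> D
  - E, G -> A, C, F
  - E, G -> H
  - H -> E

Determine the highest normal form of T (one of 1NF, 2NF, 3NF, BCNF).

3NF

Candidate keys: {B, E}, {B, H}, {D, E}, {D, H}, {E, G}, {G, H}. Prime attributes: {B, D, E, G, H}.
B -> G: {B}⁺ = {B, G}, which is not all of the attributes, so the left side is not a superkey — BCNF is violated.
Since {G} ⊆ prime attributes and every other non-superkey FD also has a prime right side, the schema is in 3NF.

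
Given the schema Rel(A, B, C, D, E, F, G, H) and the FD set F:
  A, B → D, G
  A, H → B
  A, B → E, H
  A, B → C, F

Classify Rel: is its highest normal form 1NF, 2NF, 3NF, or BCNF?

BCNF

Candidate keys: {A, B}, {A, H}. Prime attributes: {A, B, H}.
The left-hand side of every FD is a superkey, so BCNF is satisfied.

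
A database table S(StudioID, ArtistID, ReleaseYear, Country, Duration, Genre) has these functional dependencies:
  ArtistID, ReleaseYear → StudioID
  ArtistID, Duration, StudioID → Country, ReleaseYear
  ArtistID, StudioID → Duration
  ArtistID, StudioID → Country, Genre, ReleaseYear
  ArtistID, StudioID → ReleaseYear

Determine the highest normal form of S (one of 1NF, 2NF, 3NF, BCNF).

BCNF

Candidate keys: {ArtistID, ReleaseYear}, {ArtistID, StudioID}. Prime attributes: {ArtistID, ReleaseYear, StudioID}.
Each dependency's left side is a superkey — BCNF holds.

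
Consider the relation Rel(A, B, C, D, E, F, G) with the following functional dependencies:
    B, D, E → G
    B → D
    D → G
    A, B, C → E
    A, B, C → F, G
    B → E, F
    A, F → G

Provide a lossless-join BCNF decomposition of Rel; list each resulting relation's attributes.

Candidate key of the original relation: {A, B, C}.
Within {A, B, C, D, E, F, G}: {B, D, E}⁺ ∩ {A, B, C, D, E, F, G} = {B, D, E, F, G}, not the whole set, so B, D, E → F, G violates BCNF; decompose into {B, D, E, F, G} and {A, B, C, D, E}.
Within {B, D, E, F, G}: {D}⁺ ∩ {B, D, E, F, G} = {D, G}, not the whole set, so D → G violates BCNF; decompose into {D, G} and {B, D, E, F}.
{D, G} is in BCNF.
{B, D, E, F} is in BCNF.
Within {A, B, C, D, E}: {B}⁺ ∩ {A, B, C, D, E} = {B, D, E}, not the whole set, so B → D, E violates BCNF; decompose into {B, D, E} and {A, B, C}.
{B, D, E} is in BCNF.
{A, B, C} is in BCNF.

{A, B, C}; {B, D, E, F}; {D, G}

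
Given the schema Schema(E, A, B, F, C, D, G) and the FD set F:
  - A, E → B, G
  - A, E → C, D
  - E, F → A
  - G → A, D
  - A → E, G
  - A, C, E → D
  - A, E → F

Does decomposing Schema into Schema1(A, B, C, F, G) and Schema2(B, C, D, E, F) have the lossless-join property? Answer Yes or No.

Common attributes: {B, C, F}; their closure is {B, C, F}.
Neither Schema1 nor Schema2 is contained in that closure, so the decomposition is lossy.

No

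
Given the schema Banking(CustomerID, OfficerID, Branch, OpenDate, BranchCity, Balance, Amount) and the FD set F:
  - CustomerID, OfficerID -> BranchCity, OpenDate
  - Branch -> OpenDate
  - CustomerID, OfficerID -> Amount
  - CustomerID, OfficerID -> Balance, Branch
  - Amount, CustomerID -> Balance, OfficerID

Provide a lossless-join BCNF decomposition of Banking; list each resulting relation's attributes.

Candidate keys of the original relation: {Amount, CustomerID}, {CustomerID, OfficerID}.
Within {Amount, Balance, Branch, BranchCity, CustomerID, OfficerID, OpenDate}: {Branch}⁺ ∩ {Amount, Balance, Branch, BranchCity, CustomerID, OfficerID, OpenDate} = {Branch, OpenDate}, not the whole set, so Branch -> OpenDate violates BCNF; decompose into {Branch, OpenDate} and {Amount, Balance, Branch, BranchCity, CustomerID, OfficerID}.
{Branch, OpenDate} is in BCNF.
{Amount, Balance, Branch, BranchCity, CustomerID, OfficerID} is in BCNF.

{Amount, Balance, Branch, BranchCity, CustomerID, OfficerID}; {Branch, OpenDate}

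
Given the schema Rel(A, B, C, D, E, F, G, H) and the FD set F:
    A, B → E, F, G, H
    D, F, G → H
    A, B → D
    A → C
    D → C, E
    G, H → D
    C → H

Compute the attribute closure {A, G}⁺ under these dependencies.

{A, C, D, E, G, H}

Start with {A, G}.
A → C applies; add {C} → now {A, C, G}.
C → H applies; add {H} → now {A, C, G, H}.
G, H → D applies; add {D} → now {A, C, D, G, H}.
D → C, E applies; add {E} → now {A, C, D, E, G, H}.
No further FD applies.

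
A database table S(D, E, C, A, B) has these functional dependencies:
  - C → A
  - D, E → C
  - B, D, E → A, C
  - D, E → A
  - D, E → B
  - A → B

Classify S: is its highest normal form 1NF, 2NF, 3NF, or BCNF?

Candidate key: {D, E}. Prime attributes: {D, E}.
For C → A we have {C}⁺ = {A, B, C}; {C} is not a superkey, so BCNF fails.
C → A has non-prime {A} on the right and a non-superkey on the left, so 3NF fails.
Checking every proper subset of each key, none determines a non-prime attribute — 2NF is satisfied.

2NF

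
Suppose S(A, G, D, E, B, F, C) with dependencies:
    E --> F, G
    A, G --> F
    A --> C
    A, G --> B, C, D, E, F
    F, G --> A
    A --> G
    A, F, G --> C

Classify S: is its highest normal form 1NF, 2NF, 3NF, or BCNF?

Candidate keys: {A}, {E}, {F, G}. Prime attributes: {A, E, F, G}.
Every FD has a superkey on the left, so the relation is in BCNF.

BCNF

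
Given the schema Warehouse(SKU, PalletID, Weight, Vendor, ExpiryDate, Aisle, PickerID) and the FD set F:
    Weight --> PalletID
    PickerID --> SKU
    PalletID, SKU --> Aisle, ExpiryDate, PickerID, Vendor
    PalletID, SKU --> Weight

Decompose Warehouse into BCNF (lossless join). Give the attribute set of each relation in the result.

Candidate keys of the original relation: {PalletID, PickerID}, {PalletID, SKU}, {PickerID, Weight}, {SKU, Weight}.
In {Aisle, ExpiryDate, PalletID, PickerID, SKU, Vendor, Weight}, {Weight} is not a superkey ({Weight}⁺ restricted to this set is {PalletID, Weight}), so split on Weight --> PalletID into {PalletID, Weight} and {Aisle, ExpiryDate, PickerID, SKU, Vendor, Weight}.
{PalletID, Weight} has no BCNF violation.
In {Aisle, ExpiryDate, PickerID, SKU, Vendor, Weight}, {PickerID} is not a superkey ({PickerID}⁺ restricted to this set is {PickerID, SKU}), so split on PickerID --> SKU into {PickerID, SKU} and {Aisle, ExpiryDate, PickerID, Vendor, Weight}.
{PickerID, SKU} has no BCNF violation.
{Aisle, ExpiryDate, PickerID, Vendor, Weight} has no BCNF violation.

{Aisle, ExpiryDate, PickerID, Vendor, Weight}; {PalletID, Weight}; {PickerID, SKU}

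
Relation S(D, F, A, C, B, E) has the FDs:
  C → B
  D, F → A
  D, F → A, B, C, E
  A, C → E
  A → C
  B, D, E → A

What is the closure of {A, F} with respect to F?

{A, B, C, E, F}

Start with {A, F}.
A → C applies; add {C} → now {A, C, F}.
C → B applies; add {B} → now {A, B, C, F}.
A, C → E applies; add {E} → now {A, B, C, E, F}.
No further FD applies.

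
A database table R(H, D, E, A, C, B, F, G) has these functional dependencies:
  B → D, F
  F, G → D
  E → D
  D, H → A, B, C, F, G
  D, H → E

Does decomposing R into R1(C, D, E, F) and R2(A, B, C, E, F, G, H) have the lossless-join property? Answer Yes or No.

Yes

The shared attributes are {C, E, F} and {C, E, F}⁺ = {C, D, E, F}.
R1 is contained in that closure, so R1 ∩ R2 → R1 holds and the join is lossless.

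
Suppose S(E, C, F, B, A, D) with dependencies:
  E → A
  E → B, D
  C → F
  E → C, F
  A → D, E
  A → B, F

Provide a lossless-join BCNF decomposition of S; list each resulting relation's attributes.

{A, B, C, D, E}; {C, F}

Candidate keys of the original relation: {A}, {E}.
Within {A, B, C, D, E, F}: {C}⁺ ∩ {A, B, C, D, E, F} = {C, F}, not the whole set, so C → F violates BCNF; decompose into {C, F} and {A, B, C, D, E}.
{C, F} has no BCNF violation.
{A, B, C, D, E} has no BCNF violation.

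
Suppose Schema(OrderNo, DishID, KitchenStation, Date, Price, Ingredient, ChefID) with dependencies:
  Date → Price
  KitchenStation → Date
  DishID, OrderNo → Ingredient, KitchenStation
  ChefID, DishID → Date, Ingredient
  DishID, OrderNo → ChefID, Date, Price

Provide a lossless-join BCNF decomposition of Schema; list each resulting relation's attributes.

{ChefID, DishID, Ingredient}; {ChefID, DishID, KitchenStation, OrderNo}; {Date, KitchenStation}; {Date, Price}

Candidate key of the original relation: {DishID, OrderNo}.
Within {ChefID, Date, DishID, Ingredient, KitchenStation, OrderNo, Price}: {Date}⁺ ∩ {ChefID, Date, DishID, Ingredient, KitchenStation, OrderNo, Price} = {Date, Price}, not the whole set, so Date → Price violates BCNF; decompose into {Date, Price} and {ChefID, Date, DishID, Ingredient, KitchenStation, OrderNo}.
{Date, Price} has no BCNF violation.
Within {ChefID, Date, DishID, Ingredient, KitchenStation, OrderNo}: {KitchenStation}⁺ ∩ {ChefID, Date, DishID, Ingredient, KitchenStation, OrderNo} = {Date, KitchenStation}, not the whole set, so KitchenStation → Date violates BCNF; decompose into {Date, KitchenStation} and {ChefID, DishID, Ingredient, KitchenStation, OrderNo}.
{Date, KitchenStation} has no BCNF violation.
Within {ChefID, DishID, Ingredient, KitchenStation, OrderNo}: {ChefID, DishID}⁺ ∩ {ChefID, DishID, Ingredient, KitchenStation, OrderNo} = {ChefID, DishID, Ingredient}, not the whole set, so ChefID, DishID → Ingredient violates BCNF; decompose into {ChefID, DishID, Ingredient} and {ChefID, DishID, KitchenStation, OrderNo}.
{ChefID, DishID, Ingredient} has no BCNF violation.
{ChefID, DishID, KitchenStation, OrderNo} has no BCNF violation.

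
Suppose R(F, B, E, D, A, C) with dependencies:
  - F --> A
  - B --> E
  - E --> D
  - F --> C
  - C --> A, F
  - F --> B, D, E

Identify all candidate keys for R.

Closure of {C} is {A, B, C, D, E, F}, the whole schema; {C} is a candidate key.
Closure of {F} is {A, B, C, D, E, F}, the whole schema; {F} is a candidate key.
No proper subset of any of these is a key, and no other minimal superkey exists.

{C}, {F}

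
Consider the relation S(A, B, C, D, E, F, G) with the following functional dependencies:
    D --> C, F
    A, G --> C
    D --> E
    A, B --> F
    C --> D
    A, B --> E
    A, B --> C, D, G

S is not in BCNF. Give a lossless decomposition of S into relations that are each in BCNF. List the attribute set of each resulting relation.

{A, B, G}; {A, D, G}; {C, D, E, F}

Candidate key of the original relation: {A, B}.
{A, B, C, D, E, F, G}: {D} determines {C, D, E, F} here but is not a superkey — split on D --> C, E, F, giving {C, D, E, F} and {A, B, D, G}.
{C, D, E, F} is in BCNF.
{A, B, D, G}: {A, G} determines {A, D, G} here but is not a superkey — split on A, G --> D, giving {A, D, G} and {A, B, G}.
{A, D, G} is in BCNF.
{A, B, G} is in BCNF.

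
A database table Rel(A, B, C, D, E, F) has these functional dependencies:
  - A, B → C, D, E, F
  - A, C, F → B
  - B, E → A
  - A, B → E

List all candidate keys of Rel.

Closure of {A, B} is {A, B, C, D, E, F}, the whole schema; {A, B} is a candidate key.
Closure of {B, E} is {A, B, C, D, E, F}, the whole schema; {B, E} is a candidate key.
Closure of {A, C, F} is {A, B, C, D, E, F}, the whole schema; {A, C, F} is a candidate key.
Any other superkey properly contains one of these, so there are no further candidate keys.

{A, B}, {A, C, F}, {B, E}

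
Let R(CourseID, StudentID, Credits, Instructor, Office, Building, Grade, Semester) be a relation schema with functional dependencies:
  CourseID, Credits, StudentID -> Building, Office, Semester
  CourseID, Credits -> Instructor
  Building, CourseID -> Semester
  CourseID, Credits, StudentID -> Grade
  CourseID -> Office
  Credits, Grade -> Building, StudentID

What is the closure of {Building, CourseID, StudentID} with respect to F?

{Building, CourseID, Office, Semester, StudentID}

Start with {Building, CourseID, StudentID}.
Building, CourseID -> Semester applies; add {Semester} → now {Building, CourseID, Semester, StudentID}.
CourseID -> Office applies; add {Office} → now {Building, CourseID, Office, Semester, StudentID}.
No further FD applies.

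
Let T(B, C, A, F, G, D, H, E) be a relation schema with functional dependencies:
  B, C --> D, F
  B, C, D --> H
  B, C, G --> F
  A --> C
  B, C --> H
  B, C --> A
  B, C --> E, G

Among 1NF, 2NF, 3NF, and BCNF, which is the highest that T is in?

3NF

Candidate keys: {A, B}, {B, C}. Prime attributes: {A, B, C}.
For A --> C we have {A}⁺ = {A, C}; {A} is not a superkey, so BCNF fails.
But every attribute on its right side ({C}) is prime, and the same holds for every other non-superkey FD, so 3NF still holds.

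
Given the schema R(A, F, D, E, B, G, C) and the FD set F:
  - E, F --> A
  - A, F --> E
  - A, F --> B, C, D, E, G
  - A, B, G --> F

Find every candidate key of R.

{A, B, G}, {A, F}, {E, F}

{A, F}⁺ = {A, B, C, D, E, F, G} — all of the relation — so {A, F} is a candidate key.
{E, F}⁺ = {A, B, C, D, E, F, G} — all of the relation — so {E, F} is a candidate key.
{A, B, G}⁺ = {A, B, C, D, E, F, G} — all of the relation — so {A, B, G} is a candidate key.
No proper subset of any of these is a key, and no other minimal superkey exists.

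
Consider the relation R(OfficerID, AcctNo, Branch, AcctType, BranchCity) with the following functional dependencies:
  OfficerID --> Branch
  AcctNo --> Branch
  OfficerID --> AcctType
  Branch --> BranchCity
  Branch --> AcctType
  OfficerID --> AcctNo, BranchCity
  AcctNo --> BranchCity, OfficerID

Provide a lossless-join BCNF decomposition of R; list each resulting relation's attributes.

{AcctNo, Branch, OfficerID}; {AcctType, Branch, BranchCity}

Candidate keys of the original relation: {AcctNo}, {OfficerID}.
In {AcctNo, AcctType, Branch, BranchCity, OfficerID}, {Branch} is not a superkey ({Branch}⁺ restricted to this set is {AcctType, Branch, BranchCity}), so split on Branch --> AcctType, BranchCity into {AcctType, Branch, BranchCity} and {AcctNo, Branch, OfficerID}.
{AcctType, Branch, BranchCity} has no BCNF violation.
{AcctNo, Branch, OfficerID} has no BCNF violation.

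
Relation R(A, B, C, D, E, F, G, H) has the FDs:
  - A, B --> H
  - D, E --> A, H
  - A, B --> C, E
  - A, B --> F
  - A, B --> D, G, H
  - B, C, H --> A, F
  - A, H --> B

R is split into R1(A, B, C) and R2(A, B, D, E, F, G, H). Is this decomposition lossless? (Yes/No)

The shared attributes are {A, B} and {A, B}⁺ = {A, B, C, D, E, F, G, H}.
Since R1 ⊆ {A, B, C, D, E, F, G, H}, the intersection is a superkey of R1; the decomposition is lossless.

Yes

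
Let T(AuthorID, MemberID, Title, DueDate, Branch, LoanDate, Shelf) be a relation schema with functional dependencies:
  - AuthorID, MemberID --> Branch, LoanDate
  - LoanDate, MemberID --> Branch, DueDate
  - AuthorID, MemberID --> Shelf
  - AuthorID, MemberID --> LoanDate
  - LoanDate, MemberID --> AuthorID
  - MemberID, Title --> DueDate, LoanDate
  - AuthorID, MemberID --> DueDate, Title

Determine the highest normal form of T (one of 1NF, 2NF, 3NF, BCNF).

Candidate keys: {AuthorID, MemberID}, {LoanDate, MemberID}, {MemberID, Title}. Prime attributes: {AuthorID, LoanDate, MemberID, Title}.
Every FD has a superkey on the left, so the relation is in BCNF.

BCNF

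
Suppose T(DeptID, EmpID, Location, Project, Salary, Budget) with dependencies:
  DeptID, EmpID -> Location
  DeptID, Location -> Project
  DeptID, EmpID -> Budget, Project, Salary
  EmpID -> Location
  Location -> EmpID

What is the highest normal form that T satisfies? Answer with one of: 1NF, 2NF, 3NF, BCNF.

3NF

Candidate keys: {DeptID, EmpID}, {DeptID, Location}. Prime attributes: {DeptID, EmpID, Location}.
EmpID -> Location: {EmpID}⁺ = {EmpID, Location}, which is not all of the attributes, so the left side is not a superkey — BCNF is violated.
But every attribute on its right side ({Location}) is prime, and the same holds for every other non-superkey FD, so 3NF still holds.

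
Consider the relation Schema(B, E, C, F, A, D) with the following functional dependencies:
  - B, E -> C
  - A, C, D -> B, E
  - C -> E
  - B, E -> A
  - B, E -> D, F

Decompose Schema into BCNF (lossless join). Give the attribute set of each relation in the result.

{A, B, C, D, F}; {C, E}

Candidate keys of the original relation: {A, C, D}, {B, C}, {B, E}.
Within {A, B, C, D, E, F}: {C}⁺ ∩ {A, B, C, D, E, F} = {C, E}, not the whole set, so C -> E violates BCNF; decompose into {C, E} and {A, B, C, D, F}.
{C, E}: every determinant is a superkey — BCNF.
{A, B, C, D, F}: every determinant is a superkey — BCNF.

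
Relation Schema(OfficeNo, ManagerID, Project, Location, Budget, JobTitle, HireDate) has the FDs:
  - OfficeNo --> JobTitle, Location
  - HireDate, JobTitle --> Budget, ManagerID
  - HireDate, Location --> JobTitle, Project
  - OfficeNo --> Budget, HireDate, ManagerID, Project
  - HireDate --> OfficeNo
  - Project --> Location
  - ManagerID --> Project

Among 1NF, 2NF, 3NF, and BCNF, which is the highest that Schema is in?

2NF

Candidate keys: {HireDate}, {OfficeNo}. Prime attributes: {HireDate, OfficeNo}.
Project --> Location breaks BCNF: {Project}⁺ = {Location, Project}, so {Project} is not a superkey.
Because {Location} is non-prime and the left side of Project --> Location is not a superkey, the relation is not in 3NF.
Every candidate key is a single attribute, so no partial dependency is possible; 2NF holds.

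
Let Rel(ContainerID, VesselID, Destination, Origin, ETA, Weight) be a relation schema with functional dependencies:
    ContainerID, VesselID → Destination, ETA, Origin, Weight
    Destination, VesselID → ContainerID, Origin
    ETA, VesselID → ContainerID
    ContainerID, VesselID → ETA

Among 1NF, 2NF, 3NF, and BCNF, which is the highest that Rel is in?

BCNF

Candidate keys: {ContainerID, VesselID}, {Destination, VesselID}, {ETA, VesselID}. Prime attributes: {ContainerID, Destination, ETA, VesselID}.
The left-hand side of every FD is a superkey, so BCNF is satisfied.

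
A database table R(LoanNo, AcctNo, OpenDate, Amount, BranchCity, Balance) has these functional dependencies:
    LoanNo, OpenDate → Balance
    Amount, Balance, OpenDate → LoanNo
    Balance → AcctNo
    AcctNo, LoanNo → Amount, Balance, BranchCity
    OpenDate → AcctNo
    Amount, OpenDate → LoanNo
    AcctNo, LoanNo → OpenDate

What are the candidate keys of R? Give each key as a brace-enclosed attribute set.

{AcctNo, LoanNo} is a candidate key since {AcctNo, LoanNo}⁺ = {AcctNo, Amount, Balance, BranchCity, LoanNo, OpenDate} covers every attribute.
{Amount, OpenDate} is a candidate key since {Amount, OpenDate}⁺ = {AcctNo, Amount, Balance, BranchCity, LoanNo, OpenDate} covers every attribute.
{Balance, LoanNo} is a candidate key since {Balance, LoanNo}⁺ = {AcctNo, Amount, Balance, BranchCity, LoanNo, OpenDate} covers every attribute.
{LoanNo, OpenDate} is a candidate key since {LoanNo, OpenDate}⁺ = {AcctNo, Amount, Balance, BranchCity, LoanNo, OpenDate} covers every attribute.
These are minimal and exhaustive — every other superkey contains one of them.

{AcctNo, LoanNo}, {Amount, OpenDate}, {Balance, LoanNo}, {LoanNo, OpenDate}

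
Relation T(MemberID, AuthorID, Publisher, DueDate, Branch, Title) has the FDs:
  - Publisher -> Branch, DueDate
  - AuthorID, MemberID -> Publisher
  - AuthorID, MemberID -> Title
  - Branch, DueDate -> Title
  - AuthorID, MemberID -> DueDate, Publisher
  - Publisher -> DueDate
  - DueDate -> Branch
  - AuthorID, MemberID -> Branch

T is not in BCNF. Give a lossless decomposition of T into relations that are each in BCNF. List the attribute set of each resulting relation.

Candidate key of the original relation: {AuthorID, MemberID}.
Within {AuthorID, Branch, DueDate, MemberID, Publisher, Title}: {Publisher}⁺ ∩ {AuthorID, Branch, DueDate, MemberID, Publisher, Title} = {Branch, DueDate, Publisher, Title}, not the whole set, so Publisher -> Branch, DueDate, Title violates BCNF; decompose into {Branch, DueDate, Publisher, Title} and {AuthorID, MemberID, Publisher}.
Within {Branch, DueDate, Publisher, Title}: {Branch, DueDate}⁺ ∩ {Branch, DueDate, Publisher, Title} = {Branch, DueDate, Title}, not the whole set, so Branch, DueDate -> Title violates BCNF; decompose into {Branch, DueDate, Title} and {Branch, DueDate, Publisher}.
{Branch, DueDate, Title}: every determinant is a superkey — BCNF.
Within {Branch, DueDate, Publisher}: {DueDate}⁺ ∩ {Branch, DueDate, Publisher} = {Branch, DueDate}, not the whole set, so DueDate -> Branch violates BCNF; decompose into {Branch, DueDate} and {DueDate, Publisher}.
{Branch, DueDate}: every determinant is a superkey — BCNF.
{DueDate, Publisher}: every determinant is a superkey — BCNF.
{AuthorID, MemberID, Publisher}: every determinant is a superkey — BCNF.

{AuthorID, MemberID, Publisher}; {Branch, DueDate, Title}; {DueDate, Publisher}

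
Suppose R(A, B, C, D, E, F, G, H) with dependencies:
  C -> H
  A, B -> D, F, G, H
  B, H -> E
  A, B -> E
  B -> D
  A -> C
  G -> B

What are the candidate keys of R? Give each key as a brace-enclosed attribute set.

{A} never appears on the right of any FD, so every key must include it.
{A, B} is a candidate key since {A, B}⁺ = {A, B, C, D, E, F, G, H} covers every attribute.
{A, G} is a candidate key since {A, G}⁺ = {A, B, C, D, E, F, G, H} covers every attribute.
These are minimal and exhaustive — every other superkey contains one of them.

{A, B}, {A, G}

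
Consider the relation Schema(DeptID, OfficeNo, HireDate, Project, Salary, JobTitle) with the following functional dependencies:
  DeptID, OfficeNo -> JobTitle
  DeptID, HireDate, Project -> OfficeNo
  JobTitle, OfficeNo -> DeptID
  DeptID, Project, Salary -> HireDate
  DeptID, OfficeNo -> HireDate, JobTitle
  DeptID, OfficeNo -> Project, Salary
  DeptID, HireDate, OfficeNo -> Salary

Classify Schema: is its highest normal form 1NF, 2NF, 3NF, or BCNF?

Candidate keys: {DeptID, HireDate, Project}, {DeptID, OfficeNo}, {DeptID, Project, Salary}, {JobTitle, OfficeNo}. Prime attributes: {DeptID, HireDate, JobTitle, OfficeNo, Project, Salary}.
The left-hand side of every FD is a superkey, so BCNF is satisfied.

BCNF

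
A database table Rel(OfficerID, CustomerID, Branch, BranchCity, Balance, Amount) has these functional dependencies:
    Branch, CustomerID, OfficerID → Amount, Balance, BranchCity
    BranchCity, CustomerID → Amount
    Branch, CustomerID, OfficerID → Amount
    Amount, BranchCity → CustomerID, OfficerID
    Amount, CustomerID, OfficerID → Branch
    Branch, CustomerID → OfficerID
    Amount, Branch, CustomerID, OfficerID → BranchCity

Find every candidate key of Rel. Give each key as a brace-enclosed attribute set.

{Amount, BranchCity}, {Amount, CustomerID, OfficerID}, {Branch, CustomerID}, {BranchCity, CustomerID}

{Amount, BranchCity} is a candidate key since {Amount, BranchCity}⁺ = {Amount, Balance, Branch, BranchCity, CustomerID, OfficerID} covers every attribute.
{Branch, CustomerID} is a candidate key since {Branch, CustomerID}⁺ = {Amount, Balance, Branch, BranchCity, CustomerID, OfficerID} covers every attribute.
{BranchCity, CustomerID} is a candidate key since {BranchCity, CustomerID}⁺ = {Amount, Balance, Branch, BranchCity, CustomerID, OfficerID} covers every attribute.
{Amount, CustomerID, OfficerID} is a candidate key since {Amount, CustomerID, OfficerID}⁺ = {Amount, Balance, Branch, BranchCity, CustomerID, OfficerID} covers every attribute.
These are minimal and exhaustive — every other superkey contains one of them.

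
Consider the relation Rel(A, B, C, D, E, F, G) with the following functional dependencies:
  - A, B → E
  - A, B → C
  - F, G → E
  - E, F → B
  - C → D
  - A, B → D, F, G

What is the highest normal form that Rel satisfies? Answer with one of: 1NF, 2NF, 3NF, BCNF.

Candidate keys: {A, B}, {A, E, F}, {A, F, G}. Prime attributes: {A, B, E, F, G}.
F, G → E: {F, G}⁺ = {B, E, F, G}, which is not all of the attributes, so the left side is not a superkey — BCNF is violated.
C → D determines the non-prime attribute {D} from a non-superkey — 3NF is violated.
No proper subset of a key has a non-prime attribute in its closure, so there is no partial dependency; 2NF holds.

2NF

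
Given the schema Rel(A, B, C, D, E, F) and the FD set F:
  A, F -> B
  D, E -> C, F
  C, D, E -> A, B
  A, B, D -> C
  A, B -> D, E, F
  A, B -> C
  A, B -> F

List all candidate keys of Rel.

{A, B}, {A, F}, {D, E}

{A, B}⁺ = {A, B, C, D, E, F} — all of the relation — so {A, B} is a candidate key.
{A, F}⁺ = {A, B, C, D, E, F} — all of the relation — so {A, F} is a candidate key.
{D, E}⁺ = {A, B, C, D, E, F} — all of the relation — so {D, E} is a candidate key.
These are minimal and exhaustive — every other superkey contains one of them.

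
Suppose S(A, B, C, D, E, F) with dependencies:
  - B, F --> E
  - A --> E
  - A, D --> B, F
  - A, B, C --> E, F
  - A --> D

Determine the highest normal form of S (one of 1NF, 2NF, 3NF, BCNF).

1NF

Candidate key: {A, C}. Prime attributes: {A, C}.
For B, F --> E we have {B, F}⁺ = {B, E, F}; {B, F} is not a superkey, so BCNF fails.
Because {E} is non-prime and the left side of B, F --> E is not a superkey, the relation is not in 3NF.
The proper key subset {A} of {A, C} determines non-prime {B, D, E, F}, so the relation is not even in 2NF.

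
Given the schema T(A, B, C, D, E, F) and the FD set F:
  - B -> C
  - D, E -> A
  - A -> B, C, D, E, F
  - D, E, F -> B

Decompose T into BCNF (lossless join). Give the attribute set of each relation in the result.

{A, B, D, E, F}; {B, C}

Candidate keys of the original relation: {A}, {D, E}.
{A, B, C, D, E, F}: {B} determines {B, C} here but is not a superkey — split on B -> C, giving {B, C} and {A, B, D, E, F}.
{B, C}: every determinant is a superkey — BCNF.
{A, B, D, E, F}: every determinant is a superkey — BCNF.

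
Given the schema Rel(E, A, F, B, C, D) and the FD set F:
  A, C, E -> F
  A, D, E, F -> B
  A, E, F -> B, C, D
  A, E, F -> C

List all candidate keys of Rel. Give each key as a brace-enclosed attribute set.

Attributes never on any right-hand side: {A, E} — every candidate key must contain all of them.
{A, C, E} is a candidate key since {A, C, E}⁺ = {A, B, C, D, E, F} covers every attribute.
{A, E, F} is a candidate key since {A, E, F}⁺ = {A, B, C, D, E, F} covers every attribute.
These are minimal and exhaustive — every other superkey contains one of them.

{A, C, E}, {A, E, F}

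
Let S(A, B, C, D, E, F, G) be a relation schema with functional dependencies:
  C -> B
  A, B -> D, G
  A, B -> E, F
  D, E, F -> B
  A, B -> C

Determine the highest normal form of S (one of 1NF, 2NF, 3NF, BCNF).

3NF

Candidate keys: {A, B}, {A, C}, {A, D, E, F}. Prime attributes: {A, B, C, D, E, F}.
C -> B breaks BCNF: {C}⁺ = {B, C}, so {C} is not a superkey.
But every attribute on its right side ({B}) is prime, and the same holds for every other non-superkey FD, so 3NF still holds.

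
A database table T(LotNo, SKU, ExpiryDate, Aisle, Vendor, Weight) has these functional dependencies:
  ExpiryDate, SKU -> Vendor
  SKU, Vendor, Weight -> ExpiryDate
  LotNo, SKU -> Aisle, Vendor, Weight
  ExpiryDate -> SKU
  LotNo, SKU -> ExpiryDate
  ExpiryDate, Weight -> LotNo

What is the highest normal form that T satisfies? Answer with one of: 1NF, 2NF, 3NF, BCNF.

3NF

Candidate keys: {ExpiryDate, LotNo}, {ExpiryDate, Weight}, {LotNo, SKU}, {SKU, Vendor, Weight}. Prime attributes: {ExpiryDate, LotNo, SKU, Vendor, Weight}.
ExpiryDate, SKU -> Vendor: {ExpiryDate, SKU}⁺ = {ExpiryDate, SKU, Vendor}, which is not all of the attributes, so the left side is not a superkey — BCNF is violated.
Its right-hand attributes {Vendor} are all prime, as are those of every other non-superkey FD — the relation is in 3NF.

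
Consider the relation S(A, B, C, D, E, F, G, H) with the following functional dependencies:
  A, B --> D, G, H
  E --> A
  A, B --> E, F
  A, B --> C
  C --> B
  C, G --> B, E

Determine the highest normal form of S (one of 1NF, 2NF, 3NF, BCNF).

Candidate keys: {A, B}, {A, C}, {B, E}, {C, E}, {C, G}. Prime attributes: {A, B, C, E, G}.
For E --> A we have {E}⁺ = {A, E}; {E} is not a superkey, so BCNF fails.
Since {A} ⊆ prime attributes and every other non-superkey FD also has a prime right side, the schema is in 3NF.

3NF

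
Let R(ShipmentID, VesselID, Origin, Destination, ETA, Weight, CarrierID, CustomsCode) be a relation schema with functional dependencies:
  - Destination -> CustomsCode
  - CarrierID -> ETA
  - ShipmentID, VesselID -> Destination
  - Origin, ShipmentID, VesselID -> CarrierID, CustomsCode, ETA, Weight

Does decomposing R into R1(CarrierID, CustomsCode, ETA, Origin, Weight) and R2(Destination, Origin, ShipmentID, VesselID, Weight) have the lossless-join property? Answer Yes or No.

No

Common attributes: {Origin, Weight}; their closure is {Origin, Weight}.
Neither R1 nor R2 is contained in that closure, so the decomposition is lossy.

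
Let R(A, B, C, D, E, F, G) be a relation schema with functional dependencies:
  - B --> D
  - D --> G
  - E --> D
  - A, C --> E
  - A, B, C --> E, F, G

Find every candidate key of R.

Attributes never on any right-hand side: {A, B, C} — every candidate key must contain all of them.
{A, B, C}⁺ = {A, B, C, D, E, F, G} — all of the relation — so {A, B, C} is a candidate key.
No smaller or unrelated set reaches every attribute, so there are no other keys.

{A, B, C}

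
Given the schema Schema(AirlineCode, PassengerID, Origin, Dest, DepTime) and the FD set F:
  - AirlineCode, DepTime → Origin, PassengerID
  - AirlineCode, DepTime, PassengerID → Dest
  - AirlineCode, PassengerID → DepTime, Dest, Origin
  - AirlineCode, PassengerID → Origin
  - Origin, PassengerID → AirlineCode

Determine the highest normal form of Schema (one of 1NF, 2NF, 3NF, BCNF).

BCNF

Candidate keys: {AirlineCode, DepTime}, {AirlineCode, PassengerID}, {Origin, PassengerID}. Prime attributes: {AirlineCode, DepTime, Origin, PassengerID}.
Every FD has a superkey on the left, so the relation is in BCNF.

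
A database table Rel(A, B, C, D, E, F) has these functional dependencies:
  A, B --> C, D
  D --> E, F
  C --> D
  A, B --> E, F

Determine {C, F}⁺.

Start with {C, F}.
C --> D applies; add {D} → now {C, D, F}.
D --> E, F applies; add {E} → now {C, D, E, F}.
No further FD applies.

{C, D, E, F}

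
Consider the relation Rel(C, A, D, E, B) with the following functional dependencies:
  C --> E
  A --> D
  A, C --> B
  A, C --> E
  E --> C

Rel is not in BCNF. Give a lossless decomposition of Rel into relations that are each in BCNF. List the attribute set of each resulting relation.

Candidate keys of the original relation: {A, C}, {A, E}.
In {A, B, C, D, E}, {C} is not a superkey ({C}⁺ restricted to this set is {C, E}), so split on C --> E into {C, E} and {A, B, C, D}.
{C, E} has no BCNF violation.
In {A, B, C, D}, {A} is not a superkey ({A}⁺ restricted to this set is {A, D}), so split on A --> D into {A, D} and {A, B, C}.
{A, D} has no BCNF violation.
{A, B, C} has no BCNF violation.

{A, B, C}; {A, D}; {C, E}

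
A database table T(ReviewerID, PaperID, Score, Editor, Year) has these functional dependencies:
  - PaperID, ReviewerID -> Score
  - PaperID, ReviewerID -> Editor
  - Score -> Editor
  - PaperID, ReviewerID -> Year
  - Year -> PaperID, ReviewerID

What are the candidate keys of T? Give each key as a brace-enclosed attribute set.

Closure of {Year} is {Editor, PaperID, ReviewerID, Score, Year}, the whole schema; {Year} is a candidate key.
Closure of {PaperID, ReviewerID} is {Editor, PaperID, ReviewerID, Score, Year}, the whole schema; {PaperID, ReviewerID} is a candidate key.
Any other superkey properly contains one of these, so there are no further candidate keys.

{PaperID, ReviewerID}, {Year}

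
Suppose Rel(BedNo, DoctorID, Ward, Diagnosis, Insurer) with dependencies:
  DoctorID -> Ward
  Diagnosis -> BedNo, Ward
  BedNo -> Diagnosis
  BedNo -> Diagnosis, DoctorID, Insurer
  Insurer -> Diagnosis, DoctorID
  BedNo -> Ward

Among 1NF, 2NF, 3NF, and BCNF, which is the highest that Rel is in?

2NF

Candidate keys: {BedNo}, {Diagnosis}, {Insurer}. Prime attributes: {BedNo, Diagnosis, Insurer}.
For DoctorID -> Ward we have {DoctorID}⁺ = {DoctorID, Ward}; {DoctorID} is not a superkey, so BCNF fails.
Because {Ward} is non-prime and the left side of DoctorID -> Ward is not a superkey, the relation is not in 3NF.
All keys have size 1, which rules out partial dependencies — 2NF is satisfied.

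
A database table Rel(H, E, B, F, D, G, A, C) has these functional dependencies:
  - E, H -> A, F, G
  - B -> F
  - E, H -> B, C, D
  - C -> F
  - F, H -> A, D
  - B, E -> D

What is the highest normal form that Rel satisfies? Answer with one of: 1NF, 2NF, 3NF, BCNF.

2NF

Candidate key: {E, H}. Prime attributes: {E, H}.
B -> F: {B}⁺ = {B, F}, which is not all of the attributes, so the left side is not a superkey — BCNF is violated.
B -> F determines the non-prime attribute {F} from a non-superkey — 3NF is violated.
Checking every proper subset of each key, none determines a non-prime attribute — 2NF is satisfied.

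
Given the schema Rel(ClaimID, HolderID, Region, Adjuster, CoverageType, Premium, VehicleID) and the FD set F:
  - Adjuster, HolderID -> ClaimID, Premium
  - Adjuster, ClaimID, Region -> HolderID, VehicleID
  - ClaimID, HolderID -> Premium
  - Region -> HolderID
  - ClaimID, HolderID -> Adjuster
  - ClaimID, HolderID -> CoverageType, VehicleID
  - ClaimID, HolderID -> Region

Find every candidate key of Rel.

{Adjuster, HolderID}⁺ = {Adjuster, ClaimID, CoverageType, HolderID, Premium, Region, VehicleID}, which is every attribute, so {Adjuster, HolderID} is a candidate key.
{Adjuster, Region}⁺ = {Adjuster, ClaimID, CoverageType, HolderID, Premium, Region, VehicleID}, which is every attribute, so {Adjuster, Region} is a candidate key.
{ClaimID, HolderID}⁺ = {Adjuster, ClaimID, CoverageType, HolderID, Premium, Region, VehicleID}, which is every attribute, so {ClaimID, HolderID} is a candidate key.
{ClaimID, Region}⁺ = {Adjuster, ClaimID, CoverageType, HolderID, Premium, Region, VehicleID}, which is every attribute, so {ClaimID, Region} is a candidate key.
Any other superkey properly contains one of these, so there are no further candidate keys.

{Adjuster, HolderID}, {Adjuster, Region}, {ClaimID, HolderID}, {ClaimID, Region}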